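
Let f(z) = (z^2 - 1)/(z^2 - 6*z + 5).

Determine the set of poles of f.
The singularities of f are the zeros of the denominator. Factoring,
  z^2 - 6*z + 5 = (z - 5)*(z - 1)
so the candidates are z = 5, z = 1.

Check the numerator P(z) = z^2 - 1 at each one:
  P(5) = 24 ≠ 0, so z = 5 is a (simple) pole.
  P(1) = 0, so the factor (z - 1) cancels and z = 1 is only a removable singularity, not a pole.

Poles of f: {5}

Final answer: {5}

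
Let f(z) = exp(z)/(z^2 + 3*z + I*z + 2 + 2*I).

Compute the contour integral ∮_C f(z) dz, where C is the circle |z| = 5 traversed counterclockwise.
By the residue theorem, ∮_C f(z) dz = 2πi · (sum of the residues of f at the poles inside |z| = 5).

The denominator factors as (z + 1 + I)*(z + 2), so the singularities of f are simple poles at z = -1 - I, z = -2.
  |-1 - I|² = 2 < 25 = 5², so this pole is inside the contour.
  |-2|² = 4 < 25 = 5², so this pole is inside the contour.

With P(z) = exp(z) and Q(z) = z^2 + 3*z + I*z + 2 + 2*I, each pole is simple, so Res(f, z₀) = P(z₀)/Q'(z₀) with Q'(z) = 2*z + 3 + I.
  Res(f, -1 - I) = P(-1 - I)/Q'(-1 - I) = (exp(-1 - I))/(1 - I) = (1/2 + I/2)*exp(-1 - I)
  Res(f, -2) = P(-2)/Q'(-2) = (exp(-2))/(-1 + I) = (-1/2 - I/2)*exp(-2)

Sum of residues inside C: (-1/2 - I/2)*exp(-2) + (1/2 + I/2)*exp(-1 - I)
∮_C f(z) dz = 2πi · ((-1/2 - I/2)*exp(-2) + (1/2 + I/2)*exp(-1 - I)) = pi*(1 - I)*exp(-2) + pi*(-1 + I)*exp(-1 - I)

Final answer: pi*(1 - I)*exp(-2) + pi*(-1 + I)*exp(-1 - I)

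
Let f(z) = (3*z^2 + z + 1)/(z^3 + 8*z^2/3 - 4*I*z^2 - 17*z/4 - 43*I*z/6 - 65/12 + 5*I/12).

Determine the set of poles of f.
The singularities of f are the zeros of the denominator. Factoring,
  z^3 + 8*z^2/3 - 4*I*z^2 - 17*z/4 - 43*I*z/6 - 65/12 + 5*I/12 = (z - 1/3 - 3*I/2)*(z + 2 - 3*I/2)*(z + 1 - I)
so the candidates are z = 1/3 + 3*I/2, z = -2 + 3*I/2, z = -1 + I.

Check the numerator P(z) = 3*z^2 + z + 1 at each one:
  P(1/3 + 3*I/2) = -61/12 + 9*I/2 ≠ 0, so z = 1/3 + 3*I/2 is a (simple) pole.
  P(-2 + 3*I/2) = 17/4 - 33*I/2 ≠ 0, so z = -2 + 3*I/2 is a (simple) pole.
  P(-1 + I) = -5*I ≠ 0, so z = -1 + I is a (simple) pole.

Poles of f: {-2 + 3*I/2, -1 + I, 1/3 + 3*I/2}

Final answer: {-2 + 3*I/2, -1 + I, 1/3 + 3*I/2}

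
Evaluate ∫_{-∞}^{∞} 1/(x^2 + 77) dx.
Let f(z) = 1/(z^2 + 77). The denominator has no real zeros and deg Q - deg P = 2 ≥ 2, so the integral of f over the upper semicircle |z| = R tends to 0 as R → ∞. Closing the contour in the upper half-plane,
  ∫_{-∞}^{∞} f(x) dx = 2πi · Σ Res(f, z_k)  over the poles with Im z_k > 0.

Zeros of the denominator: z^2 + 77 = 0 gives z = ±sqrt(77)*I.
Upper half-plane: z = sqrt(77)*I (simple).

Each pole is a simple zero of Q(z) = z^2 + 77, so Res(f, z₀) = P(z₀)/Q'(z₀) with P(z) = 1, Q'(z) = 2*z:
  Res(f, sqrt(77)*I) = (1)/(2*sqrt(77)*I) = -sqrt(77)*I/154

∫_{-∞}^{∞} f(x) dx = 2πi · (-sqrt(77)*I/154) = sqrt(77)*pi/77

Final answer: sqrt(77)*pi/77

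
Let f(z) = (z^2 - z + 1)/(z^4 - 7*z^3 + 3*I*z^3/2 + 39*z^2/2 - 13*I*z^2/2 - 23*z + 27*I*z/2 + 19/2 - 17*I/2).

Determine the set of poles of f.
The singularities of f are the zeros of the denominator. Factoring,
  z^4 - 7*z^3 + 3*I*z^3/2 + 39*z^2/2 - 13*I*z^2/2 - 23*z + 27*I*z/2 + 19/2 - 17*I/2 = (z - 1 + I)*(z - 3 + 2*I)*(z - 1)*(z - 2 - 3*I/2)
so the candidates are z = 1 - I, z = 3 - 2*I, z = 1, z = 2 + 3*I/2.

Check the numerator P(z) = z^2 - z + 1 at each one:
  P(1 - I) = -I ≠ 0, so z = 1 - I is a (simple) pole.
  P(3 - 2*I) = 3 - 10*I ≠ 0, so z = 3 - 2*I is a (simple) pole.
  P(1) = 1 ≠ 0, so z = 1 is a (simple) pole.
  P(2 + 3*I/2) = 3/4 + 9*I/2 ≠ 0, so z = 2 + 3*I/2 is a (simple) pole.

Poles of f: {1 - I, 1, 2 + 3*I/2, 3 - 2*I}

Final answer: {1 - I, 1, 2 + 3*I/2, 3 - 2*I}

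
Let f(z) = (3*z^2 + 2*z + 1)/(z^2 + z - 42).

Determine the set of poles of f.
The singularities of f are the zeros of the denominator. Factoring,
  z^2 + z - 42 = (z - 6)*(z + 7)
so the candidates are z = 6, z = -7.

Check the numerator P(z) = 3*z^2 + 2*z + 1 at each one:
  P(6) = 121 ≠ 0, so z = 6 is a (simple) pole.
  P(-7) = 134 ≠ 0, so z = -7 is a (simple) pole.

Poles of f: {-7, 6}

Final answer: {-7, 6}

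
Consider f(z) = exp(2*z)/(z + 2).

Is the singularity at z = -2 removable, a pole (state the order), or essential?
pole of order 1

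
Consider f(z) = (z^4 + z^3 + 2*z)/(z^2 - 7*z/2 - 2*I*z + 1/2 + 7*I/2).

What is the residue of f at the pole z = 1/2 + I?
Write f(z) = P(z)/Q(z) with P(z) = z^4 + z^3 + 2*z and Q(z) = z^2 - 7*z/2 - 2*I*z + 1/2 + 7*I/2.
The denominator factors as Q(z) = (z - 3 - I)*(z - 1/2 - I), so z = 1/2 + I is a simple zero of Q and P is analytic there; z = 1/2 + I is therefore a simple pole and
  Res(f, z₀) = P(z₀)/Q'(z₀).

Q'(z) = 2*z - 7/2 - 2*I, so Q'(1/2 + I) = -5/2.
P(1/2 + I) = -13/16 + I/4.

Res(f, 1/2 + I) = (-13/16 + I/4)/(-5/2) = 13/40 - I/10

Final answer: 13/40 - I/10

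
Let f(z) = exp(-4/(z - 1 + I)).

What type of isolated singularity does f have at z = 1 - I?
Let u = z - 1 + I. Then
  e^(-4/u) = Σ_{k≥0} (-4)^k/(k!·u^k) = 1 - 4/u + 8/u^2 - 32/(3*u^3) + ...
which has infinitely many negative powers of u, so exp(-4/(z - 1 + I)) has an essential singularity at z = 1 - I.
So the singularity is essential.

Final answer: essential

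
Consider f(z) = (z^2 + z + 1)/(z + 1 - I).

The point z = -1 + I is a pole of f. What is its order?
Factor the denominator:
  z + 1 - I = (z + 1 - I)

The numerator P(z) = z^2 + z + 1 has P(-1 + I) = -I ≠ 0, so no factor of (z + 1 - I) cancels.
Near z = -1 + I we can therefore write f(z) = g(z)/(z + 1 - I) with g analytic at -1 + I and g(-1 + I) ≠ 0 (g is just the numerator).

Hence z = -1 + I is a pole of order 1.

Final answer: 1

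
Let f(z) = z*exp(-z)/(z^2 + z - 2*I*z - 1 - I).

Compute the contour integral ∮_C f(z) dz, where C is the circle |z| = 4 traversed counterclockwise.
By the residue theorem, ∮_C f(z) dz = 2πi · (sum of the residues of f at the poles inside |z| = 4).

The denominator factors as (z + 1 - I)*(z - I), so the singularities of f are simple poles at z = -1 + I, z = I.
  |-1 + I|² = 2 < 16 = 4², so this pole is inside the contour.
  |I|² = 1 < 16 = 4², so this pole is inside the contour.

With P(z) = z*exp(-z) and Q(z) = z^2 + z - 2*I*z - 1 - I, each pole is simple, so Res(f, z₀) = P(z₀)/Q'(z₀) with Q'(z) = 2*z + 1 - 2*I.
  Res(f, -1 + I) = P(-1 + I)/Q'(-1 + I) = ((-1 + I)*exp(1 - I))/(-1) = (1 - I)*exp(1 - I)
  Res(f, I) = P(I)/Q'(I) = (I*exp(-I))/(1) = I*exp(-I)

Sum of residues inside C: (1 - I)*exp(1 - I) + I*exp(-I)
∮_C f(z) dz = 2πi · ((1 - I)*exp(1 - I) + I*exp(-I)) = pi*(2 + 2*I)*exp(1 - I) - 2*pi*exp(-I)

Final answer: pi*(2 + 2*I)*exp(1 - I) - 2*pi*exp(-I)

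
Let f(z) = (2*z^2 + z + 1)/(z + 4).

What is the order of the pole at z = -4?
Factor the denominator:
  z + 4 = (z + 4)

The numerator P(z) = 2*z^2 + z + 1 has P(-4) = 29 ≠ 0, so no factor of (z + 4) cancels.
Near z = -4 we can therefore write f(z) = g(z)/(z + 4) with g analytic at -4 and g(-4) ≠ 0 (g is just the numerator).

Hence z = -4 is a pole of order 1.

Final answer: 1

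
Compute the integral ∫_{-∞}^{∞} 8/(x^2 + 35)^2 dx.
4*sqrt(35)*pi/1225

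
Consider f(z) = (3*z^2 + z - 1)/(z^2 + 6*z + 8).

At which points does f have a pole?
The singularities of f are the zeros of the denominator. Factoring,
  z^2 + 6*z + 8 = (z + 4)*(z + 2)
so the candidates are z = -4, z = -2.

Check the numerator P(z) = 3*z^2 + z - 1 at each one:
  P(-4) = 43 ≠ 0, so z = -4 is a (simple) pole.
  P(-2) = 9 ≠ 0, so z = -2 is a (simple) pole.

Poles of f: {-4, -2}

Final answer: {-4, -2}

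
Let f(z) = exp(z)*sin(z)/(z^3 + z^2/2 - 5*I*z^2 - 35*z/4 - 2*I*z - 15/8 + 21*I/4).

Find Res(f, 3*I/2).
Write f(z) = P(z)/Q(z) with P(z) = exp(z)*sin(z) and Q(z) = z^3 + z^2/2 - 5*I*z^2 - 35*z/4 - 2*I*z - 15/8 + 21*I/4.
The denominator factors as Q(z) = (z - 1/2 - 2*I)*(z - 3*I/2)*(z + 1 - 3*I/2), so z = 3*I/2 is a simple zero of Q and P is analytic there; z = 3*I/2 is therefore a simple pole and
  Res(f, z₀) = P(z₀)/Q'(z₀).

Q'(z) = 3*z^2 + z - 10*I*z - 35/4 - 2*I, so Q'(3*I/2) = -1/2 - I/2.
P(3*I/2) = I*exp(3*I/2)*sinh(3/2).

Res(f, 3*I/2) = (I*exp(3*I/2)*sinh(3/2))/(-1/2 - I/2) = (-1 - I)*exp(3*I/2)*sinh(3/2)

Final answer: (-1 - I)*exp(3*I/2)*sinh(3/2)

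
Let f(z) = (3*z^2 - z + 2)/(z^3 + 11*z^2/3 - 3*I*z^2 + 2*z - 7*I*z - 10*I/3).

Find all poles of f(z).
The singularities of f are the zeros of the denominator. Factoring,
  z^3 + 11*z^2/3 - 3*I*z^2 + 2*z - 7*I*z - 10*I/3 = (z + 1 - 2*I)*(z + 2 - I)*(z + 2/3)
so the candidates are z = -1 + 2*I, z = -2 + I, z = -2/3.

Check the numerator P(z) = 3*z^2 - z + 2 at each one:
  P(-1 + 2*I) = -6 - 14*I ≠ 0, so z = -1 + 2*I is a (simple) pole.
  P(-2 + I) = 13 - 13*I ≠ 0, so z = -2 + I is a (simple) pole.
  P(-2/3) = 4 ≠ 0, so z = -2/3 is a (simple) pole.

Poles of f: {-2 + I, -1 + 2*I, -2/3}

Final answer: {-2 + I, -1 + 2*I, -2/3}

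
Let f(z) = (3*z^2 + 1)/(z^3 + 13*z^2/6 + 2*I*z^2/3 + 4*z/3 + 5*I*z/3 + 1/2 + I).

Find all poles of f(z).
The singularities of f are the zeros of the denominator. Factoring,
  z^3 + 13*z^2/6 + 2*I*z^2/3 + 4*z/3 + 5*I*z/3 + 1/2 + I = (z + I)*(z + 2/3 - I/3)*(z + 3/2)
so the candidates are z = -I, z = -2/3 + I/3, z = -3/2.

Check the numerator P(z) = 3*z^2 + 1 at each one:
  P(-I) = -2 ≠ 0, so z = -I is a (simple) pole.
  P(-2/3 + I/3) = 2 - 4*I/3 ≠ 0, so z = -2/3 + I/3 is a (simple) pole.
  P(-3/2) = 31/4 ≠ 0, so z = -3/2 is a (simple) pole.

Poles of f: {-3/2, -2/3 + I/3, -I}

Final answer: {-3/2, -2/3 + I/3, -I}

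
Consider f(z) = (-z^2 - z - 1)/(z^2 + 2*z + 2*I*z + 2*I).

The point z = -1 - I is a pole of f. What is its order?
Factor the denominator:
  z^2 + 2*z + 2*I*z + 2*I = (z + 1 + I)^2

The numerator P(z) = -z^2 - z - 1 has P(-1 - I) = -I ≠ 0, so no factor of (z + 1 + I) cancels.
Near z = -1 - I we can therefore write f(z) = g(z)/(z + 1 + I)^2 with g analytic at -1 - I and g(-1 - I) ≠ 0 (g is just the numerator).

Hence z = -1 - I is a pole of order 2.

Final answer: 2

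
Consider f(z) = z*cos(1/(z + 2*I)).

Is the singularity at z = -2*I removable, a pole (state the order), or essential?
Let u = z + 2*I. Then
  cos(1/u) = Σ_{k≥0} (-1)^k (1)^(2k)/((2k)!·u^(2k)) = 1 - 1/(2*u^2) + 1/(24*u^4) + ...
which has infinitely many negative powers of u, so cos(1/(z + 2*I)) has an essential singularity at z = -2*I.
The extra factor z is a nonzero polynomial; if the product had at most a pole at z = -2*I, dividing by that polynomial would leave cos(1/(z + 2*I)) with at most a pole too — contradiction. (Equivalently, the product's Laurent series still has infinitely many negative powers.)
So the singularity is essential.

Final answer: essential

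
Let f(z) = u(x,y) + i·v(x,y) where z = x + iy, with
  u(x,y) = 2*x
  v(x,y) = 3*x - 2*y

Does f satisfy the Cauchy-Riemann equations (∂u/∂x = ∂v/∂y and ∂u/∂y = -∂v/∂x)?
∂u/∂x = 2
∂v/∂y = -2
∂u/∂y = 0
∂v/∂x = 3
∂u/∂x ≠ ∂v/∂y and ∂u/∂y ≠ -∂v/∂x; the Cauchy-Riemann equations are not satisfied, so f is not analytic.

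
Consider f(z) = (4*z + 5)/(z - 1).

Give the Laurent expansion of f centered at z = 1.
Put w = z - (1), i.e. z = w + 1. The denominator is w, so it suffices to rewrite the numerator in powers of w.

P(z) = 4*z + 5
P(w + 1) = 9 + 4*w

Dividing each term by w:
  f = 9/w + 4

Substituting back w = z - 1:
  f(z) = 9/(z - 1) + 4

The series is finite because the numerator is a polynomial; the negative powers form the principal part, and the coefficient of 1/(z - 1) gives Res(f, 1) = 9.

Final answer: 9/(z - 1) + 4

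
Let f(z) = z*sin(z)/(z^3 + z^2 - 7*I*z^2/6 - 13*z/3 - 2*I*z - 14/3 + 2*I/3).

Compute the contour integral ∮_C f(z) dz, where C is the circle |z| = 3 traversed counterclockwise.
By the residue theorem, ∮_C f(z) dz = 2πi · (sum of the residues of f at the poles inside |z| = 3).

The denominator factors as (z + 1 - I/2)*(z - 2 - 2*I/3)*(z + 2), so the singularities of f are simple poles at z = -1 + I/2, z = 2 + 2*I/3, z = -2.
  |-1 + I/2|² = 5/4 < 9 = 3², so this pole is inside the contour.
  |2 + 2*I/3|² = 40/9 < 9 = 3², so this pole is inside the contour.
  |-2|² = 4 < 9 = 3², so this pole is inside the contour.

With P(z) = z*sin(z) and Q(z) = z^3 + z^2 - 7*I*z^2/6 - 13*z/3 - 2*I*z - 14/3 + 2*I/3, each pole is simple, so Res(f, z₀) = P(z₀)/Q'(z₀) with Q'(z) = 3*z^2 + 2*z - 7*I*z/3 - 13/3 - 2*I.
  Res(f, -1 + I/2) = P(-1 + I/2)/Q'(-1 + I/2) = ((1 - I/2)*sin(1 - I/2))/(-35/12 - 5*I/3) = (-12/65 + 18*I/65)*sin(1 - I/2)
  Res(f, 2 + 2*I/3) = P(2 + 2*I/3)/Q'(2 + 2*I/3) = ((2 + 2*I/3)*sin(2 + 2*I/3))/(107/9 + 8*I/3) = (414/2405 + 42*I/2405)*sin(2 + 2*I/3)
  Res(f, -2) = P(-2)/Q'(-2) = (2*sin(2))/(11/3 + 8*I/3) = (66/185 - 48*I/185)*sin(2)

Sum of residues inside C: (66/185 - 48*I/185)*sin(2) + (414/2405 + 42*I/2405)*sin(2 + 2*I/3) + (-12/65 + 18*I/65)*sin(1 - I/2)
∮_C f(z) dz = 2πi · ((66/185 - 48*I/185)*sin(2) + (414/2405 + 42*I/2405)*sin(2 + 2*I/3) + (-12/65 + 18*I/65)*sin(1 - I/2)) = pi*(-36/65 - 24*I/65)*sin(1 - I/2) + pi*(-84/2405 + 828*I/2405)*sin(2 + 2*I/3) + pi*(96/185 + 132*I/185)*sin(2)

Final answer: pi*(-36/65 - 24*I/65)*sin(1 - I/2) + pi*(-84/2405 + 828*I/2405)*sin(2 + 2*I/3) + pi*(96/185 + 132*I/185)*sin(2)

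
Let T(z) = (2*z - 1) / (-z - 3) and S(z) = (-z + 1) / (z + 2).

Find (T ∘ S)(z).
(T ∘ S)(z) = T(S(z)) = ((2)*S(z) + (-1))/((-1)*S(z) + (-3)). Multiply numerator and denominator by z + 2:
  numerator:   (2)*(-z + 1) + (-1)*(z + 2) = -3*z
  denominator: (-1)*(-z + 1) + (-3)*(z + 2) = -2*z - 7
(T ∘ S)(z) = -3*z/(-2*z - 7) = 3*z/(2*z + 7)

Final answer: 3*z/(2*z + 7)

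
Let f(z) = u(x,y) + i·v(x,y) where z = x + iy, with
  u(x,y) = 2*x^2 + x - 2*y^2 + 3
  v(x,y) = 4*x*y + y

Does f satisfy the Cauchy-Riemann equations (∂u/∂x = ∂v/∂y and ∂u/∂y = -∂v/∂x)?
∂u/∂x = 4*x + 1
∂v/∂y = 4*x + 1
∂u/∂y = -4*y
∂v/∂x = 4*y
∂u/∂x = ∂v/∂y and ∂u/∂y = -∂v/∂x hold identically; f is analytic.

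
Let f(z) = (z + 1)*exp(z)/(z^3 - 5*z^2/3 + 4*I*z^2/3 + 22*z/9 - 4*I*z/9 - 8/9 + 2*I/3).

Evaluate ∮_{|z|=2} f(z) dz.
By the residue theorem, ∮_C f(z) dz = 2πi · (sum of the residues of f at the poles inside |z| = 2).

The denominator factors as (z - 1/3 + I/3)*(z - 1/3 - I)*(z - 1 + 2*I), so the singularities of f are simple poles at z = 1/3 - I/3, z = 1/3 + I, z = 1 - 2*I.
  |1/3 - I/3|² = 2/9 < 4 = 2², so this pole is inside the contour.
  |1/3 + I|² = 10/9 < 4 = 2², so this pole is inside the contour.
  |1 - 2*I|² = 5 > 4 = 2², so this pole is outside the contour.

With P(z) = (z + 1)*exp(z) and Q(z) = z^3 - 5*z^2/3 + 4*I*z^2/3 + 22*z/9 - 4*I*z/9 - 8/9 + 2*I/3, each pole is simple, so Res(f, z₀) = P(z₀)/Q'(z₀) with Q'(z) = 3*z^2 - 10*z/3 + 8*I*z/3 + 22/9 - 4*I/9.
  Res(f, 1/3 - I/3) = P(1/3 - I/3)/Q'(1/3 - I/3) = ((4/3 - I/3)*exp(1/3 - I/3))/(20/9 + 8*I/9) = (27/58 - 39*I/116)*exp(1/3 - I/3)
  Res(f, 1/3 + I) = P(1/3 + I)/Q'(1/3 + I) = ((4/3 + I)*exp(1/3 + I))/(-4 - 8*I/9) = (-63/170 - 57*I/340)*exp(1/3 + I)

Sum of residues inside C: (27/58 - 39*I/116)*exp(1/3 - I/3) + (-63/170 - 57*I/340)*exp(1/3 + I)
∮_C f(z) dz = 2πi · ((27/58 - 39*I/116)*exp(1/3 - I/3) + (-63/170 - 57*I/340)*exp(1/3 + I)) = pi*(57/170 - 63*I/85)*exp(1/3 + I) + pi*(39/58 + 27*I/29)*exp(1/3 - I/3)

Final answer: pi*(57/170 - 63*I/85)*exp(1/3 + I) + pi*(39/58 + 27*I/29)*exp(1/3 - I/3)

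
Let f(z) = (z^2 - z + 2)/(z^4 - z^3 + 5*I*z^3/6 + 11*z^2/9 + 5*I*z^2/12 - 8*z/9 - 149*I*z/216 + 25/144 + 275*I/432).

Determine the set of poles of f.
The singularities of f are the zeros of the denominator. Factoring,
  z^4 - z^3 + 5*I*z^3/6 + 11*z^2/9 + 5*I*z^2/12 - 8*z/9 - 149*I*z/216 + 25/144 + 275*I/432 = (z - 1/3 - I/2)*(z - 2/3 + I/2)*(z + 1/2 - 2*I/3)*(z - 1/2 + 3*I/2)
so the candidates are z = 1/3 + I/2, z = 2/3 - I/2, z = -1/2 + 2*I/3, z = 1/2 - 3*I/2.

Check the numerator P(z) = z^2 - z + 2 at each one:
  P(1/3 + I/2) = 55/36 - I/6 ≠ 0, so z = 1/3 + I/2 is a (simple) pole.
  P(2/3 - I/2) = 55/36 - I/6 ≠ 0, so z = 2/3 - I/2 is a (simple) pole.
  P(-1/2 + 2*I/3) = 83/36 - 4*I/3 ≠ 0, so z = -1/2 + 2*I/3 is a (simple) pole.
  P(1/2 - 3*I/2) = -1/2 ≠ 0, so z = 1/2 - 3*I/2 is a (simple) pole.

Poles of f: {-1/2 + 2*I/3, 1/3 + I/2, 1/2 - 3*I/2, 2/3 - I/2}

Final answer: {-1/2 + 2*I/3, 1/3 + I/2, 1/2 - 3*I/2, 2/3 - I/2}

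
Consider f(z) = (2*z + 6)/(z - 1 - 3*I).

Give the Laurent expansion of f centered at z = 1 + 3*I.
Put w = z - (1 + 3*I), i.e. z = w + 1 + 3*I. The denominator is w, so it suffices to rewrite the numerator in powers of w.

P(z) = 2*z + 6
P(w + 1 + 3*I) = 8 + 6*I + 2*w

Dividing each term by w:
  f = (8 + 6*I)/w + 2

Substituting back w = z - 1 - 3*I:
  f(z) = (8 + 6*I)/(z - 1 - 3*I) + 2

The series is finite because the numerator is a polynomial; the negative powers form the principal part, and the coefficient of 1/(z - 1 - 3*I) gives Res(f, 1 + 3*I) = 8 + 6*I.

Final answer: (8 + 6*I)/(z - 1 - 3*I) + 2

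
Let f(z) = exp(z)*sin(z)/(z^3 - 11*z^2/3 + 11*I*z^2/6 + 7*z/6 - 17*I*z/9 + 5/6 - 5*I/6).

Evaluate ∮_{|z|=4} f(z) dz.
By the residue theorem, ∮_C f(z) dz = 2πi · (sum of the residues of f at the poles inside |z| = 4).

The denominator factors as (z - 1 + I/3)*(z + 1/3)*(z - 3 + 3*I/2), so the singularities of f are simple poles at z = 1 - I/3, z = -1/3, z = 3 - 3*I/2.
  |1 - I/3|² = 10/9 < 16 = 4², so this pole is inside the contour.
  |-1/3|² = 1/9 < 16 = 4², so this pole is inside the contour.
  |3 - 3*I/2|² = 45/4 < 16 = 4², so this pole is inside the contour.

With P(z) = exp(z)*sin(z) and Q(z) = z^3 - 11*z^2/3 + 11*I*z^2/6 + 7*z/6 - 17*I*z/9 + 5/6 - 5*I/6, each pole is simple, so Res(f, z₀) = P(z₀)/Q'(z₀) with Q'(z) = 3*z^2 - 22*z/3 + 11*I*z/3 + 7/6 - 17*I/9.
  Res(f, 1 - I/3) = P(1 - I/3)/Q'(1 - I/3) = (exp(1 - I/3)*sin(1 - I/3))/(-41/18 + 20*I/9) = (-738/3281 - 720*I/3281)*exp(1 - I/3)*sin(1 - I/3)
  Res(f, -1/3) = P(-1/3)/Q'(-1/3) = (-exp(-1/3)*sin(1/3))/(71/18 - 28*I/9) = (-1278/8177 - 1008*I/8177)*exp(-1/3)*sin(1/3)
  Res(f, 3 - 3*I/2) = P(3 - 3*I/2)/Q'(3 - 3*I/2) = (exp(3 - 3*I/2)*sin(3 - 3*I/2))/(59/12 - 62*I/9) = (6372/92833 + 8928*I/92833)*exp(3 - 3*I/2)*sin(3 - 3*I/2)

Sum of residues inside C: (-738/3281 - 720*I/3281)*exp(1 - I/3)*sin(1 - I/3) + (-1278/8177 - 1008*I/8177)*exp(-1/3)*sin(1/3) + (6372/92833 + 8928*I/92833)*exp(3 - 3*I/2)*sin(3 - 3*I/2)
∮_C f(z) dz = 2πi · ((-738/3281 - 720*I/3281)*exp(1 - I/3)*sin(1 - I/3) + (-1278/8177 - 1008*I/8177)*exp(-1/3)*sin(1/3) + (6372/92833 + 8928*I/92833)*exp(3 - 3*I/2)*sin(3 - 3*I/2)) = pi*(1440/3281 - 1476*I/3281)*exp(1 - I/3)*sin(1 - I/3) + pi*(2016/8177 - 2556*I/8177)*exp(-1/3)*sin(1/3) + pi*(-17856/92833 + 12744*I/92833)*exp(3 - 3*I/2)*sin(3 - 3*I/2)

Final answer: pi*(1440/3281 - 1476*I/3281)*exp(1 - I/3)*sin(1 - I/3) + pi*(2016/8177 - 2556*I/8177)*exp(-1/3)*sin(1/3) + pi*(-17856/92833 + 12744*I/92833)*exp(3 - 3*I/2)*sin(3 - 3*I/2)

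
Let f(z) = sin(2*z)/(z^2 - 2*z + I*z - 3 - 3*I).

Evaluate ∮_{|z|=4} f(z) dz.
By the residue theorem, ∮_C f(z) dz = 2πi · (sum of the residues of f at the poles inside |z| = 4).

The denominator factors as (z + 1 + I)*(z - 3), so the singularities of f are simple poles at z = -1 - I, z = 3.
  |-1 - I|² = 2 < 16 = 4², so this pole is inside the contour.
  |3|² = 9 < 16 = 4², so this pole is inside the contour.

With P(z) = sin(2*z) and Q(z) = z^2 - 2*z + I*z - 3 - 3*I, each pole is simple, so Res(f, z₀) = P(z₀)/Q'(z₀) with Q'(z) = 2*z - 2 + I.
  Res(f, -1 - I) = P(-1 - I)/Q'(-1 - I) = (-sin(2 + 2*I))/(-4 - I) = (4/17 - I/17)*sin(2 + 2*I)
  Res(f, 3) = P(3)/Q'(3) = (sin(6))/(4 + I) = (4/17 - I/17)*sin(6)

Sum of residues inside C: (4/17 - I/17)*sin(2 + 2*I) + (4/17 - I/17)*sin(6)
∮_C f(z) dz = 2πi · ((4/17 - I/17)*sin(2 + 2*I) + (4/17 - I/17)*sin(6)) = pi*(2/17 + 8*I/17)*sin(6) + pi*(2/17 + 8*I/17)*sin(2 + 2*I)

Final answer: pi*(2/17 + 8*I/17)*sin(6) + pi*(2/17 + 8*I/17)*sin(2 + 2*I)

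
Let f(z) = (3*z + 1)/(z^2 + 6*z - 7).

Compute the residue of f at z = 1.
Write f(z) = P(z)/Q(z) with P(z) = 3*z + 1 and Q(z) = z^2 + 6*z - 7.
The denominator factors as Q(z) = (z - 1)*(z + 7), so z = 1 is a simple zero of Q and P is analytic there; z = 1 is therefore a simple pole and
  Res(f, z₀) = P(z₀)/Q'(z₀).

Q'(z) = 2*z + 6, so Q'(1) = 8.
P(1) = 4.

Res(f, 1) = (4)/(8) = 1/2

Final answer: 1/2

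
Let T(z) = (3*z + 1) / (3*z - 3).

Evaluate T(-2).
5/9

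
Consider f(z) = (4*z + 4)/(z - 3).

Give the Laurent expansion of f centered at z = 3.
Put w = z - (3), i.e. z = w + 3. The denominator is w, so it suffices to rewrite the numerator in powers of w.

P(z) = 4*z + 4
P(w + 3) = 16 + 4*w

Dividing each term by w:
  f = 16/w + 4

Substituting back w = z - 3:
  f(z) = 16/(z - 3) + 4

The series is finite because the numerator is a polynomial; the negative powers form the principal part, and the coefficient of 1/(z - 3) gives Res(f, 3) = 16.

Final answer: 16/(z - 3) + 4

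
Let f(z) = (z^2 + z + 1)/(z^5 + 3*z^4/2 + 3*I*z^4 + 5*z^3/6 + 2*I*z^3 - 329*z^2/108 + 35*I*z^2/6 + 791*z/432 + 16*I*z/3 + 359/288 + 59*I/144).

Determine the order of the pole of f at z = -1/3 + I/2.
Factor the denominator:
  z^5 + 3*z^4/2 + 3*I*z^4 + 5*z^3/6 + 2*I*z^3 - 329*z^2/108 + 35*I*z^2/6 + 791*z/432 + 16*I*z/3 + 359/288 + 59*I/144 = (z + 1/3 - I/2)^3*(z - 1 + 3*I/2)*(z + 3/2 + 3*I)

The numerator P(z) = z^2 + z + 1 has P(-1/3 + I/2) = 19/36 + I/6 ≠ 0, so no factor of (z + 1/3 - I/2) cancels.
Near z = -1/3 + I/2 we can therefore write f(z) = g(z)/(z + 1/3 - I/2)^3 with g analytic at -1/3 + I/2 and g(-1/3 + I/2) ≠ 0 (g is the numerator divided by the remaining denominator factors).

Hence z = -1/3 + I/2 is a pole of order 3.

Final answer: 3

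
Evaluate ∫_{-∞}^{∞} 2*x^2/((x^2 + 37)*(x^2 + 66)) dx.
Let f(z) = 2*z^2/((z^2 + 37)*(z^2 + 66)). The denominator has no real zeros and deg Q - deg P = 2 ≥ 2, so the integral of f over the upper semicircle |z| = R tends to 0 as R → ∞. Closing the contour in the upper half-plane,
  ∫_{-∞}^{∞} f(x) dx = 2πi · Σ Res(f, z_k)  over the poles with Im z_k > 0.

Zeros of the denominator: z^2 + 66 = 0 gives z = ±sqrt(66)*I; z^2 + 37 = 0 gives z = ±sqrt(37)*I.
Upper half-plane: z = sqrt(37)*I, z = sqrt(66)*I (simple).

Each pole is a simple zero of Q(z) = z^4 + 103*z^2 + 2442, so Res(f, z₀) = P(z₀)/Q'(z₀) with P(z) = 2*z^2, Q'(z) = 4*z^3 + 206*z:
  Res(f, sqrt(37)*I) = (-74)/(58*sqrt(37)*I) = sqrt(37)*I/29
  Res(f, sqrt(66)*I) = (-132)/(-58*sqrt(66)*I) = -sqrt(66)*I/29

Sum of residues: I*(-sqrt(66) + sqrt(37))/29
∫_{-∞}^{∞} f(x) dx = 2πi · (I*(-sqrt(66) + sqrt(37))/29) = 2*pi*(-sqrt(37) + sqrt(66))/29

Final answer: 2*pi*(-sqrt(37) + sqrt(66))/29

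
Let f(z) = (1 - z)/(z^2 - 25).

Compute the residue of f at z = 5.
Write f(z) = P(z)/Q(z) with P(z) = 1 - z and Q(z) = z^2 - 25.
The denominator factors as Q(z) = (z + 5)*(z - 5), so z = 5 is a simple zero of Q and P is analytic there; z = 5 is therefore a simple pole and
  Res(f, z₀) = P(z₀)/Q'(z₀).

Q'(z) = 2*z, so Q'(5) = 10.
P(5) = -4.

Res(f, 5) = (-4)/(10) = -2/5

Final answer: -2/5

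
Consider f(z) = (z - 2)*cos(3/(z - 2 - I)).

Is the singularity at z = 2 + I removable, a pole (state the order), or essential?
essential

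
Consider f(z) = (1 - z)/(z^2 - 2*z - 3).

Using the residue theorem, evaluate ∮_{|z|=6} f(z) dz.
By the residue theorem, ∮_C f(z) dz = 2πi · (sum of the residues of f at the poles inside |z| = 6).

The denominator factors as (z + 1)*(z - 3), so the singularities of f are simple poles at z = -1, z = 3.
  |-1|² = 1 < 36 = 6², so this pole is inside the contour.
  |3|² = 9 < 36 = 6², so this pole is inside the contour.

With P(z) = 1 - z and Q(z) = z^2 - 2*z - 3, each pole is simple, so Res(f, z₀) = P(z₀)/Q'(z₀) with Q'(z) = 2*z - 2.
  Res(f, -1) = P(-1)/Q'(-1) = (2)/(-4) = -1/2
  Res(f, 3) = P(3)/Q'(3) = (-2)/(4) = -1/2

Sum of residues inside C: -1
∮_C f(z) dz = 2πi · (-1) = -2*I*pi

Final answer: -2*I*pi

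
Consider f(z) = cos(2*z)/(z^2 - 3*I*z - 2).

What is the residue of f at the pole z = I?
Write f(z) = P(z)/Q(z) with P(z) = cos(2*z) and Q(z) = z^2 - 3*I*z - 2.
The denominator factors as Q(z) = (z - 2*I)*(z - I), so z = I is a simple zero of Q and P is analytic there; z = I is therefore a simple pole and
  Res(f, z₀) = P(z₀)/Q'(z₀).

Q'(z) = 2*z - 3*I, so Q'(I) = -I.
P(I) = cosh(2).

Res(f, I) = (cosh(2))/(-I) = I*cosh(2)

Final answer: I*cosh(2)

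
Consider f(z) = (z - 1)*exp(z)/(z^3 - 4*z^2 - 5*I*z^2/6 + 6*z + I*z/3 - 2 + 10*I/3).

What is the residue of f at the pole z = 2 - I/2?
(84/725 + 138*I/725)*exp(2 - I/2)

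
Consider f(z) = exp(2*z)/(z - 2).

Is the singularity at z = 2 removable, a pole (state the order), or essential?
pole of order 1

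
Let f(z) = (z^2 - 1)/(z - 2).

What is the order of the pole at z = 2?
1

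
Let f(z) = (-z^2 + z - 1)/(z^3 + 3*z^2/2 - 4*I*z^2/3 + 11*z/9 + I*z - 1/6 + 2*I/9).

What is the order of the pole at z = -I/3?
Factor the denominator:
  z^3 + 3*z^2/2 - 4*I*z^2/3 + 11*z/9 + I*z - 1/6 + 2*I/9 = (z + I/3)^2*(z + 3/2 - 2*I)

The numerator P(z) = -z^2 + z - 1 has P(-I/3) = -8/9 - I/3 ≠ 0, so no factor of (z + I/3) cancels.
Near z = -I/3 we can therefore write f(z) = g(z)/(z + I/3)^2 with g analytic at -I/3 and g(-I/3) ≠ 0 (g is the numerator divided by the remaining denominator factors).

Hence z = -I/3 is a pole of order 2.

Final answer: 2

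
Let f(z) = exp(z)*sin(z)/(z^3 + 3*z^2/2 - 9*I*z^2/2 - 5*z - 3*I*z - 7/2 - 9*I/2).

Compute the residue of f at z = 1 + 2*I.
Write f(z) = P(z)/Q(z) with P(z) = exp(z)*sin(z) and Q(z) = z^3 + 3*z^2/2 - 9*I*z^2/2 - 5*z - 3*I*z - 7/2 - 9*I/2.
The denominator factors as Q(z) = (z - 1 - 2*I)*(z + 2 - 3*I)*(z + 1/2 + I/2), so z = 1 + 2*I is a simple zero of Q and P is analytic there; z = 1 + 2*I is therefore a simple pole and
  Res(f, z₀) = P(z₀)/Q'(z₀).

Q'(z) = 3*z^2 + 3*z - 9*I*z - 5 - 3*I, so Q'(1 + 2*I) = 7 + 6*I.
P(1 + 2*I) = exp(1 + 2*I)*sin(1 + 2*I).

Res(f, 1 + 2*I) = (exp(1 + 2*I)*sin(1 + 2*I))/(7 + 6*I) = (7/85 - 6*I/85)*exp(1 + 2*I)*sin(1 + 2*I)

Final answer: (7/85 - 6*I/85)*exp(1 + 2*I)*sin(1 + 2*I)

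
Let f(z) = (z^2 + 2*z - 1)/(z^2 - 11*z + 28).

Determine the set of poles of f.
{4, 7}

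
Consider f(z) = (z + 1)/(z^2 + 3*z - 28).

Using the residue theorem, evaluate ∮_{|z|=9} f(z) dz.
2*I*pi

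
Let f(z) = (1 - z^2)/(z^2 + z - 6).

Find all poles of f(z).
The singularities of f are the zeros of the denominator. Factoring,
  z^2 + z - 6 = (z + 3)*(z - 2)
so the candidates are z = -3, z = 2.

Check the numerator P(z) = 1 - z^2 at each one:
  P(-3) = -8 ≠ 0, so z = -3 is a (simple) pole.
  P(2) = -3 ≠ 0, so z = 2 is a (simple) pole.

Poles of f: {-3, 2}

Final answer: {-3, 2}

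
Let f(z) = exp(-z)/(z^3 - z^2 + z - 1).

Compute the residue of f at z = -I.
Write f(z) = P(z)/Q(z) with P(z) = exp(-z) and Q(z) = z^3 - z^2 + z - 1.
The denominator factors as Q(z) = (z - I)*(z + I)*(z - 1), so z = -I is a simple zero of Q and P is analytic there; z = -I is therefore a simple pole and
  Res(f, z₀) = P(z₀)/Q'(z₀).

Q'(z) = 3*z^2 - 2*z + 1, so Q'(-I) = -2 + 2*I.
P(-I) = exp(I).

Res(f, -I) = (exp(I))/(-2 + 2*I) = (-1/4 - I/4)*exp(I)

Final answer: (-1/4 - I/4)*exp(I)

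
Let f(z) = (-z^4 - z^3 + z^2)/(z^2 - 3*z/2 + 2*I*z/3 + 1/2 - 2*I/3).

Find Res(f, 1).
-18/25 + 24*I/25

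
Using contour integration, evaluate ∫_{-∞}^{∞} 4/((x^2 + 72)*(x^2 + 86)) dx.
Let f(z) = 4/((z^2 + 72)*(z^2 + 86)). The denominator has no real zeros and deg Q - deg P = 4 ≥ 2, so the integral of f over the upper semicircle |z| = R tends to 0 as R → ∞. Closing the contour in the upper half-plane,
  ∫_{-∞}^{∞} f(x) dx = 2πi · Σ Res(f, z_k)  over the poles with Im z_k > 0.

Zeros of the denominator: z^2 + 86 = 0 gives z = ±sqrt(86)*I; z^2 + 72 = 0 gives z = ±6*sqrt(2)*I.
Upper half-plane: z = 6*sqrt(2)*I, z = sqrt(86)*I (simple).

Each pole is a simple zero of Q(z) = z^4 + 158*z^2 + 6192, so Res(f, z₀) = P(z₀)/Q'(z₀) with P(z) = 4, Q'(z) = 4*z^3 + 316*z:
  Res(f, 6*sqrt(2)*I) = (4)/(168*sqrt(2)*I) = -sqrt(2)*I/84
  Res(f, sqrt(86)*I) = (4)/(-28*sqrt(86)*I) = sqrt(86)*I/602

Sum of residues: I*(-sqrt(2)/84 + sqrt(86)/602)
∫_{-∞}^{∞} f(x) dx = 2πi · (I*(-sqrt(2)/84 + sqrt(86)/602)) = pi*(-6*sqrt(86) + 43*sqrt(2))/1806

Final answer: pi*(-6*sqrt(86) + 43*sqrt(2))/1806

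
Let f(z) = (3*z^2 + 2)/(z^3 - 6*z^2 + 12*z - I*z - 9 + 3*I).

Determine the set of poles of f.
The singularities of f are the zeros of the denominator. Factoring,
  z^3 - 6*z^2 + 12*z - I*z - 9 + 3*I = (z - 3)*(z - 2 - I)*(z - 1 + I)
so the candidates are z = 3, z = 2 + I, z = 1 - I.

Check the numerator P(z) = 3*z^2 + 2 at each one:
  P(3) = 29 ≠ 0, so z = 3 is a (simple) pole.
  P(2 + I) = 11 + 12*I ≠ 0, so z = 2 + I is a (simple) pole.
  P(1 - I) = 2 - 6*I ≠ 0, so z = 1 - I is a (simple) pole.

Poles of f: {1 - I, 2 + I, 3}

Final answer: {1 - I, 2 + I, 3}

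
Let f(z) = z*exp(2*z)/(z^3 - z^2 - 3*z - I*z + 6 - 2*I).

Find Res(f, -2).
Write f(z) = P(z)/Q(z) with P(z) = z*exp(2*z) and Q(z) = z^3 - z^2 - 3*z - I*z + 6 - 2*I.
The denominator factors as Q(z) = (z + 2)*(z - 1 + I)*(z - 2 - I), so z = -2 is a simple zero of Q and P is analytic there; z = -2 is therefore a simple pole and
  Res(f, z₀) = P(z₀)/Q'(z₀).

Q'(z) = 3*z^2 - 2*z - 3 - I, so Q'(-2) = 13 - I.
P(-2) = -2*exp(-4).

Res(f, -2) = (-2*exp(-4))/(13 - I) = (-13/85 - I/85)*exp(-4)

Final answer: (-13/85 - I/85)*exp(-4)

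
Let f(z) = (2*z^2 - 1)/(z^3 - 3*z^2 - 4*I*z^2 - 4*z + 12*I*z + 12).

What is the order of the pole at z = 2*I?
Factor the denominator:
  z^3 - 3*z^2 - 4*I*z^2 - 4*z + 12*I*z + 12 = (z - 2*I)^2*(z - 3)

The numerator P(z) = 2*z^2 - 1 has P(2*I) = -9 ≠ 0, so no factor of (z - 2*I) cancels.
Near z = 2*I we can therefore write f(z) = g(z)/(z - 2*I)^2 with g analytic at 2*I and g(2*I) ≠ 0 (g is the numerator divided by the remaining denominator factors).

Hence z = 2*I is a pole of order 2.

Final answer: 2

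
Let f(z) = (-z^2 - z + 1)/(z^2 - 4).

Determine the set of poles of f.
The singularities of f are the zeros of the denominator. Factoring,
  z^2 - 4 = (z + 2)*(z - 2)
so the candidates are z = -2, z = 2.

Check the numerator P(z) = -z^2 - z + 1 at each one:
  P(-2) = -1 ≠ 0, so z = -2 is a (simple) pole.
  P(2) = -5 ≠ 0, so z = 2 is a (simple) pole.

Poles of f: {-2, 2}

Final answer: {-2, 2}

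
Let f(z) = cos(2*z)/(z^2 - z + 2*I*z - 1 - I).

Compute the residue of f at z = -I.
Write f(z) = P(z)/Q(z) with P(z) = cos(2*z) and Q(z) = z^2 - z + 2*I*z - 1 - I.
The denominator factors as Q(z) = (z + I)*(z - 1 + I), so z = -I is a simple zero of Q and P is analytic there; z = -I is therefore a simple pole and
  Res(f, z₀) = P(z₀)/Q'(z₀).

Q'(z) = 2*z - 1 + 2*I, so Q'(-I) = -1.
P(-I) = cosh(2).

Res(f, -I) = (cosh(2))/(-1) = -cosh(2)

Final answer: -cosh(2)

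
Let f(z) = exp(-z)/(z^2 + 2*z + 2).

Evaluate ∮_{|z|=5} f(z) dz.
By the residue theorem, ∮_C f(z) dz = 2πi · (sum of the residues of f at the poles inside |z| = 5).

The denominator factors as (z + 1 - I)*(z + 1 + I), so the singularities of f are simple poles at z = -1 + I, z = -1 - I.
  |-1 + I|² = 2 < 25 = 5², so this pole is inside the contour.
  |-1 - I|² = 2 < 25 = 5², so this pole is inside the contour.

With P(z) = exp(-z) and Q(z) = z^2 + 2*z + 2, each pole is simple, so Res(f, z₀) = P(z₀)/Q'(z₀) with Q'(z) = 2*z + 2.
  Res(f, -1 + I) = P(-1 + I)/Q'(-1 + I) = (exp(1 - I))/(2*I) = -I*exp(1 - I)/2
  Res(f, -1 - I) = P(-1 - I)/Q'(-1 - I) = (exp(1 + I))/(-2*I) = I*exp(1 + I)/2

Sum of residues inside C: -I*exp(1 - I)/2 + I*exp(1 + I)/2
∮_C f(z) dz = 2πi · (-I*exp(1 - I)/2 + I*exp(1 + I)/2) = -pi*exp(1 + I) + pi*exp(1 - I)

Final answer: -pi*exp(1 + I) + pi*exp(1 - I)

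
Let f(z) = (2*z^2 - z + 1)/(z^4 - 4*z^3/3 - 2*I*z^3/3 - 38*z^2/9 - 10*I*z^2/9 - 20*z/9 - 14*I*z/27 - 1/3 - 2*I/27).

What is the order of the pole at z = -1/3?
Factor the denominator:
  z^4 - 4*z^3/3 - 2*I*z^3/3 - 38*z^2/9 - 10*I*z^2/9 - 20*z/9 - 14*I*z/27 - 1/3 - 2*I/27 = (z + 1/3)^2*(z + 1)*(z - 3 - 2*I/3)

The numerator P(z) = 2*z^2 - z + 1 has P(-1/3) = 14/9 ≠ 0, so no factor of (z + 1/3) cancels.
Near z = -1/3 we can therefore write f(z) = g(z)/(z + 1/3)^2 with g analytic at -1/3 and g(-1/3) ≠ 0 (g is the numerator divided by the remaining denominator factors).

Hence z = -1/3 is a pole of order 2.

Final answer: 2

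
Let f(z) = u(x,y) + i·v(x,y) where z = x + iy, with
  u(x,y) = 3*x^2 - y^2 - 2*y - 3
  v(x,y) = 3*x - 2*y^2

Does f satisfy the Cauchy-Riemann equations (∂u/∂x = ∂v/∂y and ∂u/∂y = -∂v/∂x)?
∂u/∂x = 6*x
∂v/∂y = -4*y
∂u/∂y = -2*y - 2
∂v/∂x = 3
∂u/∂x ≠ ∂v/∂y and ∂u/∂y ≠ -∂v/∂x; the Cauchy-Riemann equations are not satisfied, so f is not analytic.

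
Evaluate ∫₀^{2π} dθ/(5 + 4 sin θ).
2*pi/3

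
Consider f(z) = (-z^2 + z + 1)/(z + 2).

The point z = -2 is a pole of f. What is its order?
Factor the denominator:
  z + 2 = (z + 2)

The numerator P(z) = -z^2 + z + 1 has P(-2) = -5 ≠ 0, so no factor of (z + 2) cancels.
Near z = -2 we can therefore write f(z) = g(z)/(z + 2) with g analytic at -2 and g(-2) ≠ 0 (g is just the numerator).

Hence z = -2 is a pole of order 1.

Final answer: 1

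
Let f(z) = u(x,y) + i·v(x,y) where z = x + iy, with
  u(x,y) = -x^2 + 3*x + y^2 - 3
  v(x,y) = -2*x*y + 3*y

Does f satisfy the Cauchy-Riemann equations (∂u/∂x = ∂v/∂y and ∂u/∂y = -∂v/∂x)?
∂u/∂x = 3 - 2*x
∂v/∂y = 3 - 2*x
∂u/∂y = 2*y
∂v/∂x = -2*y
∂u/∂x = ∂v/∂y and ∂u/∂y = -∂v/∂x hold identically; f is analytic.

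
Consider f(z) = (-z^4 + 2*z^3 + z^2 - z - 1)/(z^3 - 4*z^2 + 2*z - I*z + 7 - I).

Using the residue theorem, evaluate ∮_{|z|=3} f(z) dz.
By the residue theorem, ∮_C f(z) dz = 2πi · (sum of the residues of f at the poles inside |z| = 3).

The denominator factors as (z + 1)*(z - 3 - I)*(z - 2 + I), so the singularities of f are simple poles at z = -1, z = 3 + I, z = 2 - I.
  |-1|² = 1 < 9 = 3², so this pole is inside the contour.
  |3 + I|² = 10 > 9 = 3², so this pole is outside the contour.
  |2 - I|² = 5 < 9 = 3², so this pole is inside the contour.

With P(z) = -z^4 + 2*z^3 + z^2 - z - 1 and Q(z) = z^3 - 4*z^2 + 2*z - I*z + 7 - I, each pole is simple, so Res(f, z₀) = P(z₀)/Q'(z₀) with Q'(z) = 3*z^2 - 8*z + 2 - I.
  Res(f, -1) = P(-1)/Q'(-1) = (-2)/(13 - I) = -13/85 - I/85
  Res(f, 2 - I) = P(2 - I)/Q'(2 - I) = (11 - I)/(-5 - 5*I) = -1 + 6*I/5

Sum of residues inside C: -98/85 + 101*I/85
∮_C f(z) dz = 2πi · (-98/85 + 101*I/85) = pi*(-202/85 - 196*I/85)

Final answer: pi*(-202/85 - 196*I/85)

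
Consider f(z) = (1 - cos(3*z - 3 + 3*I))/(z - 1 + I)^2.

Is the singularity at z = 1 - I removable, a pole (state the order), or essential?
Let u = z - 1 + I. The argument of cos is 3*z - 3 + 3*I = 3u, so
  f = (1 - cos(3u))/u^2 = ((3u)^2/2 - (3u)^4/24 + ...)/u^2 = 9/2 - (27/8)*u^2 + ...
The Laurent expansion about u = 0 has no negative powers; equivalently lim_{z→1 - I} f(z) = 9/2 exists and is finite.
So the singularity is removable.

Final answer: removable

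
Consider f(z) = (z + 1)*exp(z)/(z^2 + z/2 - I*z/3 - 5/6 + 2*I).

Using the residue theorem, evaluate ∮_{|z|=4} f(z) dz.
By the residue theorem, ∮_C f(z) dz = 2πi · (sum of the residues of f at the poles inside |z| = 4).

The denominator factors as (z - 1 + 2*I/3)*(z + 3/2 - I), so the singularities of f are simple poles at z = 1 - 2*I/3, z = -3/2 + I.
  |1 - 2*I/3|² = 13/9 < 16 = 4², so this pole is inside the contour.
  |-3/2 + I|² = 13/4 < 16 = 4², so this pole is inside the contour.

With P(z) = (z + 1)*exp(z) and Q(z) = z^2 + z/2 - I*z/3 - 5/6 + 2*I, each pole is simple, so Res(f, z₀) = P(z₀)/Q'(z₀) with Q'(z) = 2*z + 1/2 - I/3.
  Res(f, 1 - 2*I/3) = P(1 - 2*I/3)/Q'(1 - 2*I/3) = ((2 - 2*I/3)*exp(1 - 2*I/3))/(5/2 - 5*I/3) = (44/65 + 12*I/65)*exp(1 - 2*I/3)
  Res(f, -3/2 + I) = P(-3/2 + I)/Q'(-3/2 + I) = ((-1/2 + I)*exp(-3/2 + I))/(-5/2 + 5*I/3) = (21/65 - 12*I/65)*exp(-3/2 + I)

Sum of residues inside C: (44/65 + 12*I/65)*exp(1 - 2*I/3) + (21/65 - 12*I/65)*exp(-3/2 + I)
∮_C f(z) dz = 2πi · ((44/65 + 12*I/65)*exp(1 - 2*I/3) + (21/65 - 12*I/65)*exp(-3/2 + I)) = pi*(24/65 + 42*I/65)*exp(-3/2 + I) + pi*(-24/65 + 88*I/65)*exp(1 - 2*I/3)

Final answer: pi*(24/65 + 42*I/65)*exp(-3/2 + I) + pi*(-24/65 + 88*I/65)*exp(1 - 2*I/3)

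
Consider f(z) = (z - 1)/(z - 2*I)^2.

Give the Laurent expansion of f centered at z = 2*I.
(-1 + 2*I)/(z - 2*I)^2 + 1/(z - 2*I)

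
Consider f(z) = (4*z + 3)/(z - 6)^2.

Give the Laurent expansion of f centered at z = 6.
Put w = z - (6), i.e. z = w + 6. The denominator is w^2, so it suffices to rewrite the numerator in powers of w.

P(z) = 4*z + 3
P(w + 6) = 27 + 4*w

Dividing each term by w^2:
  f = 27/w^2 + 4/w

Substituting back w = z - 6:
  f(z) = 27/(z - 6)^2 + 4/(z - 6)

The series is finite because the numerator is a polynomial; the negative powers form the principal part, and the coefficient of 1/(z - 6) gives Res(f, 6) = 4.

Final answer: 27/(z - 6)^2 + 4/(z - 6)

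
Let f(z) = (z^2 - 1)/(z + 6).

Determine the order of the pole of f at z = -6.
Factor the denominator:
  z + 6 = (z + 6)

The numerator P(z) = z^2 - 1 has P(-6) = 35 ≠ 0, so no factor of (z + 6) cancels.
Near z = -6 we can therefore write f(z) = g(z)/(z + 6) with g analytic at -6 and g(-6) ≠ 0 (g is just the numerator).

Hence z = -6 is a pole of order 1.

Final answer: 1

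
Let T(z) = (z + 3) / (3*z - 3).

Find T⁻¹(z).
Set w = T(z) = (z + 3) / (3*z - 3) and solve for z:
  w*(3*z - 3) = z + 3
  -3*w + z*(3*w - 1) - 3 = 0
  z*(3*w - 1) = 3*w + 3
  z = (-3*w - 3)/(1 - 3*w)
Renaming the variable, T⁻¹(z) = (-3*z - 3)/(-3*z + 1) = (3*z + 3)/(3*z - 1).
(Check: ad - bc = -12 ≠ 0, so T is invertible.)

Final answer: (3*z + 3)/(3*z - 1)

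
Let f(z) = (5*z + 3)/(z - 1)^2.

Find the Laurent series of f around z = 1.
Put w = z - (1), i.e. z = w + 1. The denominator is w^2, so it suffices to rewrite the numerator in powers of w.

P(z) = 5*z + 3
P(w + 1) = 8 + 5*w

Dividing each term by w^2:
  f = 8/w^2 + 5/w

Substituting back w = z - 1:
  f(z) = 8/(z - 1)^2 + 5/(z - 1)

The series is finite because the numerator is a polynomial; the negative powers form the principal part, and the coefficient of 1/(z - 1) gives Res(f, 1) = 5.

Final answer: 8/(z - 1)^2 + 5/(z - 1)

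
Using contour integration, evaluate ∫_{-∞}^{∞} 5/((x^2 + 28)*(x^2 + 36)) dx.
Let f(z) = 5/((z^2 + 28)*(z^2 + 36)). The denominator has no real zeros and deg Q - deg P = 4 ≥ 2, so the integral of f over the upper semicircle |z| = R tends to 0 as R → ∞. Closing the contour in the upper half-plane,
  ∫_{-∞}^{∞} f(x) dx = 2πi · Σ Res(f, z_k)  over the poles with Im z_k > 0.

Zeros of the denominator: z^2 + 28 = 0 gives z = ±2*sqrt(7)*I; z^2 + 36 = 0 gives z = ±6*I.
Upper half-plane: z = 6*I, z = 2*sqrt(7)*I (simple).

Each pole is a simple zero of Q(z) = z^4 + 64*z^2 + 1008, so Res(f, z₀) = P(z₀)/Q'(z₀) with P(z) = 5, Q'(z) = 4*z^3 + 128*z:
  Res(f, 6*I) = (5)/(-96*I) = 5*I/96
  Res(f, 2*sqrt(7)*I) = (5)/(32*sqrt(7)*I) = -5*sqrt(7)*I/224

Sum of residues: 5*I*(7 - 3*sqrt(7))/672
∫_{-∞}^{∞} f(x) dx = 2πi · (5*I*(7 - 3*sqrt(7))/672) = 5*pi*(-7 + 3*sqrt(7))/336

Final answer: 5*pi*(-7 + 3*sqrt(7))/336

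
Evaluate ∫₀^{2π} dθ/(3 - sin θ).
Call the integral J. The integrand is 2π-periodic and we integrate over a full period, so shifting θ does not change the value (θ → θ + π/2 turns sin θ into cos θ; θ → θ + π flips the sign of the trig term). Hence
  J = ∫₀^{2π} dθ/(3 + cos θ).
Put z = e^{iθ}: then cos θ = (z + 1/z)/2, dθ = dz/(iz), and z runs once counterclockwise around |z| = 1:
  J = ∮_{|z|=1} 1/(3 + (z + 1/z)/2) · dz/(iz) = (2/i) ∮_{|z|=1} dz/(z^2 + 6*z + 1).
The roots of z^2 + 6*z + 1 are z = (-3 ± sqrt(3^2 - 1^2)), with sqrt(8) = 2*sqrt(2); their product is 1, so only z₊ = -3 + 2*sqrt(2) lies inside the unit circle (z₋ = -3 - 2*sqrt(2) lies outside).
z₊ is a simple zero of q(z) = z^2 + 6*z + 1, so Res(1/q, z₊) = 1/q'(z₊) with q'(z) = 2*z + 6; and q'(z₊) = (z₊ - z₋) = 4*sqrt(2).
Therefore J = (2/i) · 2πi · 1/(4*sqrt(2)) = 2*pi/(2*sqrt(2)) = sqrt(2)*pi/2

Final answer: sqrt(2)*pi/2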